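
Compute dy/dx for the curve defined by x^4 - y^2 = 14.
Apply d/dx to both sides, remembering that y depends on x. Each occurrence of y therefore brings in a y' = dy/dx via the chain rule.

With F(x, y) equal to the left-hand side minus the right, differentiate F term by term:
  d/dx[x^4] = 4x^3
  d/dx[-y^2] = -2y·y'
  d/dx[-14] = 0
Adding these up, d/dx[F] = 0 becomes
  (4x^3) + (-2y)·y' = 0,
so isolating y',
  dy/dx = -(4x^3)/(-2y) = 2x^3/y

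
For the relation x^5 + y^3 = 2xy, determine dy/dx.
Differentiate both sides with respect to x, treating y as y(x). By the chain rule, any term containing y contributes a factor of y' = dy/dx when we differentiate it.

Move every term to one side and write the relation as F(x, y) = 0. Term by term,
  d/dx[x^5] = 5x^4
  d/dx[-2xy] = -2x·y' - 2y
  d/dx[y^3] = 3y^2·y'

The pieces without y' make up ∂F/∂x and the coefficient of y' is ∂F/∂y:
  ∂F/∂x = 5x^4 - 2y,
  ∂F/∂y = -2x + 3y^2.

Since d/dx[F] = ∂F/∂x + (∂F/∂y)·y' = 0, solve for y':
  (∂F/∂y)·y' = -∂F/∂x
  dy/dx = -(∂F/∂x)/(∂F/∂y) = -(5x^4 - 2y)/(-2x + 3y^2) = (5x^4 - 2y)/(2x - 3y^2)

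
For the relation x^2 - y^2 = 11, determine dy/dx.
Differentiate the relation implicitly: treat y = y(x) and apply the chain rule, so every y-derivative picks up a y' = dy/dx factor.

With everything moved to the left-hand side, differentiate term by term:
  d/dx[x^2] = 2x
  d/dx[-y^2] = -2y·y'
  d/dx[-11] = 0

Separating the contributions that come from x directly and those that come through y:
  without y':      2x
  multiplying y':  -2y

so (2x) + (-2y)·y' = 0, and therefore
  dy/dx = -(2x)/(-2y) = x/y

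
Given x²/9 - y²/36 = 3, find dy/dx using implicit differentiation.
Take d/dx of both sides. Since y is implicitly a function of x, the chain rule attaches a y' = dy/dx factor whenever we differentiate through y.

Set F(x, y) = (left side) − (right side), so the curve is F = 0. Differentiating each term of F:
  d/dx[x^2/9] = 2x/9
  d/dx[-y^2/36] = -y·y'/18
  d/dx[-3] = 0

Collecting, the y'-free part is the partial derivative in x and the y' coefficient is the partial derivative in y:
  ∂F/∂x = 2x/9
  ∂F/∂y = -y/18

so d/dx[F(x, y(x))] = ∂F/∂x + (∂F/∂y)·y' = 0. Rearranging,
  dy/dx = -(∂F/∂x)/(∂F/∂y) = -(2x/9)/(-y/18) = 4x/y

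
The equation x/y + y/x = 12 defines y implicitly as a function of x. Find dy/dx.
Differentiate both sides with respect to x, treating y as y(x). By the chain rule, any term containing y contributes a factor of y' = dy/dx when we differentiate it.

Move every term to one side and write the relation as F(x, y) = 0. Term by term,
  d/dx[x/y] = -x·y'/y^2 + 1/y
  d/dx[y/x] = y'/x - y/x^2
  d/dx[-12] = 0

The pieces without y' make up ∂F/∂x and the coefficient of y' is ∂F/∂y:
  ∂F/∂x = 1/y - y/x^2,
  ∂F/∂y = -x/y^2 + 1/x.

Since d/dx[F] = ∂F/∂x + (∂F/∂y)·y' = 0, solve for y':
  (∂F/∂y)·y' = -∂F/∂x
  dy/dx = -(∂F/∂x)/(∂F/∂y) = -(1/y - y/x^2)/(-x/y^2 + 1/x)
        = -((x - y)(x + y)/(x^2y))/(-(x - y)(x + y)/(xy^2)) = y/x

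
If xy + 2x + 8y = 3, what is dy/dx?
Take d/dx of both sides. Since y is implicitly a function of x, the chain rule attaches a y' = dy/dx factor whenever we differentiate through y.

Set F(x, y) = (left side) − (right side), so the curve is F = 0. Differentiating each term of F:
  d/dx[xy] = x·y' + y
  d/dx[2x] = 2
  d/dx[8y] = 8·y'
  d/dx[-3] = 0

Collecting, the y'-free part is the partial derivative in x and the y' coefficient is the partial derivative in y:
  ∂F/∂x = y + 2
  ∂F/∂y = x + 8

so d/dx[F(x, y(x))] = ∂F/∂x + (∂F/∂y)·y' = 0. Rearranging,
  dy/dx = -(∂F/∂x)/(∂F/∂y) = -(y + 2)/(x + 8) = (-y - 2)/(x + 8)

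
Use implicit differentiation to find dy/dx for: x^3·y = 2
Differentiate both sides with respect to x, treating y as y(x). By the chain rule, any term containing y contributes a factor of y' = dy/dx when we differentiate it.

Move every term to one side and write the relation as F(x, y) = 0. Term by term,
  d/dx[x^3y] = x^3·y' + 3x^2y
  d/dx[-2] = 0

The pieces without y' make up ∂F/∂x and the coefficient of y' is ∂F/∂y:
  ∂F/∂x = 3x^2y,
  ∂F/∂y = x^3.

Since d/dx[F] = ∂F/∂x + (∂F/∂y)·y' = 0, solve for y':
  (∂F/∂y)·y' = -∂F/∂x
  dy/dx = -(∂F/∂x)/(∂F/∂y) = -(3x^2y)/(x^3) = -3y/x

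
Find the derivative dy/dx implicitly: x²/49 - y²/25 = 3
Take d/dx of both sides. Since y is implicitly a function of x, the chain rule attaches a y' = dy/dx factor whenever we differentiate through y.

Set F(x, y) = (left side) − (right side), so the curve is F = 0. Differentiating each term of F:
  d/dx[x^2/49] = 2x/49
  d/dx[-y^2/25] = -2y·y'/25
  d/dx[-3] = 0

Collecting, the y'-free part is the partial derivative in x and the y' coefficient is the partial derivative in y:
  ∂F/∂x = 2x/49
  ∂F/∂y = -2y/25

so d/dx[F(x, y(x))] = ∂F/∂x + (∂F/∂y)·y' = 0. Rearranging,
  dy/dx = -(∂F/∂x)/(∂F/∂y) = -(2x/49)/(-2y/25) = 25x/(49y)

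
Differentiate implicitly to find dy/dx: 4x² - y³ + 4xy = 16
Differentiate both sides with respect to x, treating y as y(x). By the chain rule, any term containing y contributes a factor of y' = dy/dx when we differentiate it.

Move every term to one side and write the relation as F(x, y) = 0. Term by term,
  d/dx[4x^2] = 8x
  d/dx[4xy] = 4x·y' + 4y
  d/dx[-y^3] = -3y^2·y'
  d/dx[-16] = 0

The pieces without y' make up ∂F/∂x and the coefficient of y' is ∂F/∂y:
  ∂F/∂x = 8x + 4y,
  ∂F/∂y = 4x - 3y^2.

Since d/dx[F] = ∂F/∂x + (∂F/∂y)·y' = 0, solve for y':
  (∂F/∂y)·y' = -∂F/∂x
  dy/dx = -(∂F/∂x)/(∂F/∂y) = -(8x + 4y)/(4x - 3y^2) = 4(-2x - y)/(4x - 3y^2)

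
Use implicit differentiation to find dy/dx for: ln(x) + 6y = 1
Take d/dx of both sides. Since y is implicitly a function of x, the chain rule attaches a y' = dy/dx factor whenever we differentiate through y.

Set F(x, y) = (left side) − (right side), so the curve is F = 0. Differentiating each term of F:
  d/dx[6y] = 6·y'
  d/dx[ln(x)] = 1/x
  d/dx[-1] = 0

Collecting, the y'-free part is the partial derivative in x and the y' coefficient is the partial derivative in y:
  ∂F/∂x = 1/x
  ∂F/∂y = 6

so d/dx[F(x, y(x))] = ∂F/∂x + (∂F/∂y)·y' = 0. Rearranging,
  dy/dx = -(∂F/∂x)/(∂F/∂y) = -(1/x)/(6) = -1/(6x)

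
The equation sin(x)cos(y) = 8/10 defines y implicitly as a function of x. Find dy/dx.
Take d/dx of both sides. Since y is implicitly a function of x, the chain rule attaches a y' = dy/dx factor whenever we differentiate through y.

Set F(x, y) = (left side) − (right side), so the curve is F = 0. Differentiating each term of F:
  d/dx[sin(x)·cos(y)] = -y'·sin(x)·sin(y) + cos(x)·cos(y)
  d/dx[-4/5] = 0

Collecting, the y'-free part is the partial derivative in x and the y' coefficient is the partial derivative in y:
  ∂F/∂x = cos(x)·cos(y)
  ∂F/∂y = -sin(x)·sin(y)

so d/dx[F(x, y(x))] = ∂F/∂x + (∂F/∂y)·y' = 0. Rearranging,
  dy/dx = -(∂F/∂x)/(∂F/∂y) = -(cos(x)·cos(y))/(-sin(x)·sin(y)) = 1/(tan(x)·tan(y))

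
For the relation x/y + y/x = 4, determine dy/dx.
Differentiate both sides with respect to x, treating y as y(x). By the chain rule, any term containing y contributes a factor of y' = dy/dx when we differentiate it.

Move every term to one side and write the relation as F(x, y) = 0. Term by term,
  d/dx[x/y] = -x·y'/y^2 + 1/y
  d/dx[y/x] = y'/x - y/x^2
  d/dx[-4] = 0

The pieces without y' make up ∂F/∂x and the coefficient of y' is ∂F/∂y:
  ∂F/∂x = 1/y - y/x^2,
  ∂F/∂y = -x/y^2 + 1/x.

Since d/dx[F] = ∂F/∂x + (∂F/∂y)·y' = 0, solve for y':
  (∂F/∂y)·y' = -∂F/∂x
  dy/dx = -(∂F/∂x)/(∂F/∂y) = -(1/y - y/x^2)/(-x/y^2 + 1/x)
        = -((x - y)(x + y)/(x^2y))/(-(x - y)(x + y)/(xy^2)) = y/x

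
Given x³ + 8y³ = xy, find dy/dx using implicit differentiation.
Take d/dx of both sides. Since y is implicitly a function of x, the chain rule attaches a y' = dy/dx factor whenever we differentiate through y.

Set F(x, y) = (left side) − (right side), so the curve is F = 0. Differentiating each term of F:
  d/dx[x^3] = 3x^2
  d/dx[-xy] = -x·y' - y
  d/dx[8y^3] = 24y^2·y'

Collecting, the y'-free part is the partial derivative in x and the y' coefficient is the partial derivative in y:
  ∂F/∂x = 3x^2 - y
  ∂F/∂y = -x + 24y^2

so d/dx[F(x, y(x))] = ∂F/∂x + (∂F/∂y)·y' = 0. Rearranging,
  dy/dx = -(∂F/∂x)/(∂F/∂y) = -(3x^2 - y)/(-x + 24y^2) = (3x^2 - y)/(x - 24y^2)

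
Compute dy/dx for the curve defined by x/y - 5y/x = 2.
Apply d/dx to both sides, remembering that y depends on x. Each occurrence of y therefore brings in a y' = dy/dx via the chain rule.

With F(x, y) equal to the left-hand side minus the right, differentiate F term by term:
  d/dx[x/y] = -x·y'/y^2 + 1/y
  d/dx[-5y/x] = -5·y'/x + 5y/x^2
  d/dx[-2] = 0
Adding these up, d/dx[F] = 0 becomes
  (1/y + 5y/x^2) + (-x/y^2 - 5/x)·y' = 0,
so isolating y',
  dy/dx = -(1/y + 5y/x^2)/(-x/y^2 - 5/x)
        = -((x^2 + 5y^2)/(x^2y))/(-(x^2 + 5y^2)/(xy^2)) = y/x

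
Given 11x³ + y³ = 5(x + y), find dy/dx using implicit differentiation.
Take d/dx of both sides. Since y is implicitly a function of x, the chain rule attaches a y' = dy/dx factor whenever we differentiate through y.

Set F(x, y) = (left side) − (right side), so the curve is F = 0. Differentiating each term of F:
  d/dx[11x^3] = 33x^2
  d/dx[-5x] = -5
  d/dx[y^3] = 3y^2·y'
  d/dx[-5y] = -5·y'

Collecting, the y'-free part is the partial derivative in x and the y' coefficient is the partial derivative in y:
  ∂F/∂x = 33x^2 - 5
  ∂F/∂y = 3y^2 - 5

so d/dx[F(x, y(x))] = ∂F/∂x + (∂F/∂y)·y' = 0. Rearranging,
  dy/dx = -(∂F/∂x)/(∂F/∂y) = -(33x^2 - 5)/(3y^2 - 5) = (5 - 33x^2)/(3y^2 - 5)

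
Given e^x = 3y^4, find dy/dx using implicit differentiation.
Differentiate both sides with respect to x, treating y as y(x). By the chain rule, any term containing y contributes a factor of y' = dy/dx when we differentiate it.

Move every term to one side and write the relation as F(x, y) = 0. Term by term,
  d/dx[-3y^4] = -12y^3·y'
  d/dx[e^(x)] = e^(x)

The pieces without y' make up ∂F/∂x and the coefficient of y' is ∂F/∂y:
  ∂F/∂x = e^(x),
  ∂F/∂y = -12y^3.

Since d/dx[F] = ∂F/∂x + (∂F/∂y)·y' = 0, solve for y':
  (∂F/∂y)·y' = -∂F/∂x
  dy/dx = -(∂F/∂x)/(∂F/∂y) = -(e^(x))/(-12y^3) = e^(x)/(12y^3)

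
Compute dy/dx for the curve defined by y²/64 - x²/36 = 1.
Differentiate the relation implicitly: treat y = y(x) and apply the chain rule, so every y-derivative picks up a y' = dy/dx factor.

With everything moved to the left-hand side, differentiate term by term:
  d/dx[-x^2/36] = -x/18
  d/dx[y^2/64] = y·y'/32
  d/dx[-1] = 0

Separating the contributions that come from x directly and those that come through y:
  without y':      -x/18
  multiplying y':  y/32

so (-x/18) + (y/32)·y' = 0, and therefore
  dy/dx = -(-x/18)/(y/32) = 16x/(9y)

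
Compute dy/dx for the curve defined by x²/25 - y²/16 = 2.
Take d/dx of both sides. Since y is implicitly a function of x, the chain rule attaches a y' = dy/dx factor whenever we differentiate through y.

Set F(x, y) = (left side) − (right side), so the curve is F = 0. Differentiating each term of F:
  d/dx[x^2/25] = 2x/25
  d/dx[-y^2/16] = -y·y'/8
  d/dx[-2] = 0

Collecting, the y'-free part is the partial derivative in x and the y' coefficient is the partial derivative in y:
  ∂F/∂x = 2x/25
  ∂F/∂y = -y/8

so d/dx[F(x, y(x))] = ∂F/∂x + (∂F/∂y)·y' = 0. Rearranging,
  dy/dx = -(∂F/∂x)/(∂F/∂y) = -(2x/25)/(-y/8) = 16x/(25y)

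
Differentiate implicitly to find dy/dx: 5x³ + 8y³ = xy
Differentiate both sides with respect to x, treating y as y(x). By the chain rule, any term containing y contributes a factor of y' = dy/dx when we differentiate it.

Move every term to one side and write the relation as F(x, y) = 0. Term by term,
  d/dx[5x^3] = 15x^2
  d/dx[-xy] = -x·y' - y
  d/dx[8y^3] = 24y^2·y'

The pieces without y' make up ∂F/∂x and the coefficient of y' is ∂F/∂y:
  ∂F/∂x = 15x^2 - y,
  ∂F/∂y = -x + 24y^2.

Since d/dx[F] = ∂F/∂x + (∂F/∂y)·y' = 0, solve for y':
  (∂F/∂y)·y' = -∂F/∂x
  dy/dx = -(∂F/∂x)/(∂F/∂y) = -(15x^2 - y)/(-x + 24y^2) = (15x^2 - y)/(x - 24y^2)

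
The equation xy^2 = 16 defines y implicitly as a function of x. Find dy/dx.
Differentiate both sides with respect to x, treating y as y(x). By the chain rule, any term containing y contributes a factor of y' = dy/dx when we differentiate it.

Move every term to one side and write the relation as F(x, y) = 0. Term by term,
  d/dx[xy^2] = 2xy·y' + y^2
  d/dx[-16] = 0

The pieces without y' make up ∂F/∂x and the coefficient of y' is ∂F/∂y:
  ∂F/∂x = y^2,
  ∂F/∂y = 2xy.

Since d/dx[F] = ∂F/∂x + (∂F/∂y)·y' = 0, solve for y':
  (∂F/∂y)·y' = -∂F/∂x
  dy/dx = -(∂F/∂x)/(∂F/∂y) = -(y^2)/(2xy) = -y/(2x)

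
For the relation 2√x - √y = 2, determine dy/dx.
Differentiate both sides with respect to x, treating y as y(x). By the chain rule, any term containing y contributes a factor of y' = dy/dx when we differentiate it.

Move every term to one side and write the relation as F(x, y) = 0. Term by term,
  d/dx[2√(x)] = 1/√(x)
  d/dx[-√(y)] = -y'/(2√(y))
  d/dx[-2] = 0

The pieces without y' make up ∂F/∂x and the coefficient of y' is ∂F/∂y:
  ∂F/∂x = 1/√(x),
  ∂F/∂y = -1/(2√(y)).

Since d/dx[F] = ∂F/∂x + (∂F/∂y)·y' = 0, solve for y':
  (∂F/∂y)·y' = -∂F/∂x
  dy/dx = -(∂F/∂x)/(∂F/∂y) = -(1/√(x))/(-1/(2√(y))) = 2√(y)/√(x)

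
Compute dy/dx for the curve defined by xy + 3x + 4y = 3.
Take d/dx of both sides. Since y is implicitly a function of x, the chain rule attaches a y' = dy/dx factor whenever we differentiate through y.

Set F(x, y) = (left side) − (right side), so the curve is F = 0. Differentiating each term of F:
  d/dx[xy] = x·y' + y
  d/dx[3x] = 3
  d/dx[4y] = 4·y'
  d/dx[-3] = 0

Collecting, the y'-free part is the partial derivative in x and the y' coefficient is the partial derivative in y:
  ∂F/∂x = y + 3
  ∂F/∂y = x + 4

so d/dx[F(x, y(x))] = ∂F/∂x + (∂F/∂y)·y' = 0. Rearranging,
  dy/dx = -(∂F/∂x)/(∂F/∂y) = -(y + 3)/(x + 4) = (-y - 3)/(x + 4)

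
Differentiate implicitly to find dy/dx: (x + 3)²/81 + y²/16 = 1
Differentiate both sides with respect to x, treating y as y(x). By the chain rule, any term containing y contributes a factor of y' = dy/dx when we differentiate it.

Move every term to one side and write the relation as F(x, y) = 0. Term by term,
  d/dx[y^2/16] = y·y'/8
  d/dx[(x + 3)^2/81] = 2x/81 + 2/27
  d/dx[-1] = 0

The pieces without y' make up ∂F/∂x and the coefficient of y' is ∂F/∂y:
  ∂F/∂x = 2x/81 + 2/27,
  ∂F/∂y = y/8.

Since d/dx[F] = ∂F/∂x + (∂F/∂y)·y' = 0, solve for y':
  (∂F/∂y)·y' = -∂F/∂x
  dy/dx = -(∂F/∂x)/(∂F/∂y) = -(2x/81 + 2/27)/(y/8)
        = -(2(x + 3)/81)/(y/8) = 16(-x - 3)/(81y)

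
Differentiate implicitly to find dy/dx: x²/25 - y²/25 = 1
Differentiate both sides with respect to x, treating y as y(x). By the chain rule, any term containing y contributes a factor of y' = dy/dx when we differentiate it.

Move every term to one side and write the relation as F(x, y) = 0. Term by term,
  d/dx[x^2/25] = 2x/25
  d/dx[-y^2/25] = -2y·y'/25
  d/dx[-1] = 0

The pieces without y' make up ∂F/∂x and the coefficient of y' is ∂F/∂y:
  ∂F/∂x = 2x/25,
  ∂F/∂y = -2y/25.

Since d/dx[F] = ∂F/∂x + (∂F/∂y)·y' = 0, solve for y':
  (∂F/∂y)·y' = -∂F/∂x
  dy/dx = -(∂F/∂x)/(∂F/∂y) = -(2x/25)/(-2y/25) = x/y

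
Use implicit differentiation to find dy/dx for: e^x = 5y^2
Differentiate the relation implicitly: treat y = y(x) and apply the chain rule, so every y-derivative picks up a y' = dy/dx factor.

With everything moved to the left-hand side, differentiate term by term:
  d/dx[-5y^2] = -10y·y'
  d/dx[e^(x)] = e^(x)

Separating the contributions that come from x directly and those that come through y:
  without y':      e^(x)
  multiplying y':  -10y

so (e^(x)) + (-10y)·y' = 0, and therefore
  dy/dx = -(e^(x))/(-10y) = e^(x)/(10y)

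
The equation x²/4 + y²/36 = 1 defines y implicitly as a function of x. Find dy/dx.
Differentiate the relation implicitly: treat y = y(x) and apply the chain rule, so every y-derivative picks up a y' = dy/dx factor.

With everything moved to the left-hand side, differentiate term by term:
  d/dx[x^2/4] = x/2
  d/dx[y^2/36] = y·y'/18
  d/dx[-1] = 0

Separating the contributions that come from x directly and those that come through y:
  without y':      x/2
  multiplying y':  y/18

so (x/2) + (y/18)·y' = 0, and therefore
  dy/dx = -(x/2)/(y/18) = -9x/y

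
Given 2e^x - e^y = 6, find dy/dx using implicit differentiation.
Apply d/dx to both sides, remembering that y depends on x. Each occurrence of y therefore brings in a y' = dy/dx via the chain rule.

With F(x, y) equal to the left-hand side minus the right, differentiate F term by term:
  d/dx[2e^(x)] = 2e^(x)
  d/dx[-e^(y)] = -y'·e^(y)
  d/dx[-6] = 0
Adding these up, d/dx[F] = 0 becomes
  (2e^(x)) + (-e^(y))·y' = 0,
so isolating y',
  dy/dx = -(2e^(x))/(-e^(y)) = 2e^(x - y)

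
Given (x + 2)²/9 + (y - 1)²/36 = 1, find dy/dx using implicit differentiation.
Differentiate both sides with respect to x, treating y as y(x). By the chain rule, any term containing y contributes a factor of y' = dy/dx when we differentiate it.

Move every term to one side and write the relation as F(x, y) = 0. Term by term,
  d/dx[(x + 2)^2/9] = 2x/9 + 4/9
  d/dx[(y - 1)^2/36] = y'(y - 1)/18
  d/dx[-1] = 0

The pieces without y' make up ∂F/∂x and the coefficient of y' is ∂F/∂y:
  ∂F/∂x = 2x/9 + 4/9,
  ∂F/∂y = y/18 - 1/18.

Since d/dx[F] = ∂F/∂x + (∂F/∂y)·y' = 0, solve for y':
  (∂F/∂y)·y' = -∂F/∂x
  dy/dx = -(∂F/∂x)/(∂F/∂y) = -(2x/9 + 4/9)/(y/18 - 1/18)
        = -(2(x + 2)/9)/((y - 1)/18) = 4(-x - 2)/(y - 1)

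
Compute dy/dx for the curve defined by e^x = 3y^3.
Apply d/dx to both sides, remembering that y depends on x. Each occurrence of y therefore brings in a y' = dy/dx via the chain rule.

With F(x, y) equal to the left-hand side minus the right, differentiate F term by term:
  d/dx[-3y^3] = -9y^2·y'
  d/dx[e^(x)] = e^(x)
Adding these up, d/dx[F] = 0 becomes
  (e^(x)) + (-9y^2)·y' = 0,
so isolating y',
  dy/dx = -(e^(x))/(-9y^2) = e^(x)/(9y^2)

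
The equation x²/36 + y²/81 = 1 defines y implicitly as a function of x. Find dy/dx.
Apply d/dx to both sides, remembering that y depends on x. Each occurrence of y therefore brings in a y' = dy/dx via the chain rule.

With F(x, y) equal to the left-hand side minus the right, differentiate F term by term:
  d/dx[x^2/36] = x/18
  d/dx[y^2/81] = 2y·y'/81
  d/dx[-1] = 0
Adding these up, d/dx[F] = 0 becomes
  (x/18) + (2y/81)·y' = 0,
so isolating y',
  dy/dx = -(x/18)/(2y/81) = -9x/(4y)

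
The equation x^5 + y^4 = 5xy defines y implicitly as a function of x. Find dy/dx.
Differentiate the relation implicitly: treat y = y(x) and apply the chain rule, so every y-derivative picks up a y' = dy/dx factor.

With everything moved to the left-hand side, differentiate term by term:
  d/dx[x^5] = 5x^4
  d/dx[-5xy] = -5x·y' - 5y
  d/dx[y^4] = 4y^3·y'

Separating the contributions that come from x directly and those that come through y:
  without y':      5x^4 - 5y
  multiplying y':  -5x + 4y^3

so (5x^4 - 5y) + (-5x + 4y^3)·y' = 0, and therefore
  dy/dx = -(5x^4 - 5y)/(-5x + 4y^3) = 5(x^4 - y)/(5x - 4y^3)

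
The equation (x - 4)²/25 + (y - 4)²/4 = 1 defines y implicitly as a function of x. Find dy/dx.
Differentiate the relation implicitly: treat y = y(x) and apply the chain rule, so every y-derivative picks up a y' = dy/dx factor.

With everything moved to the left-hand side, differentiate term by term:
  d/dx[(x - 4)^2/25] = 2x/25 - 8/25
  d/dx[(y - 4)^2/4] = y'(y - 4)/2
  d/dx[-1] = 0

Separating the contributions that come from x directly and those that come through y:
  without y':      2x/25 - 8/25
  multiplying y':  y/2 - 2

so (2x/25 - 8/25) + (y/2 - 2)·y' = 0, and therefore
  dy/dx = -(2x/25 - 8/25)/(y/2 - 2)
        = -(2(x - 4)/25)/((y - 4)/2) = 4(4 - x)/(25(y - 4))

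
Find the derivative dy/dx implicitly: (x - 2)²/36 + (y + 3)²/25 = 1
Apply d/dx to both sides, remembering that y depends on x. Each occurrence of y therefore brings in a y' = dy/dx via the chain rule.

With F(x, y) equal to the left-hand side minus the right, differentiate F term by term:
  d/dx[(x - 2)^2/36] = x/18 - 1/9
  d/dx[(y + 3)^2/25] = 2·y'(y + 3)/25
  d/dx[-1] = 0
Adding these up, d/dx[F] = 0 becomes
  (x/18 - 1/9) + (2y/25 + 6/25)·y' = 0,
so isolating y',
  dy/dx = -(x/18 - 1/9)/(2y/25 + 6/25)
        = -((x - 2)/18)/(2(y + 3)/25) = 25(2 - x)/(36(y + 3))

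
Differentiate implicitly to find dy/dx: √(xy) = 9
Take d/dx of both sides. Since y is implicitly a function of x, the chain rule attaches a y' = dy/dx factor whenever we differentiate through y.

Set F(x, y) = (left side) − (right side), so the curve is F = 0. Differentiating each term of F:
  d/dx[√(xy)] = √(xy)(x·y'/2 + y/2)/(xy)
  d/dx[-9] = 0

Collecting, the y'-free part is the partial derivative in x and the y' coefficient is the partial derivative in y:
  ∂F/∂x = √(xy)/(2x)
  ∂F/∂y = √(xy)/(2y)

so d/dx[F(x, y(x))] = ∂F/∂x + (∂F/∂y)·y' = 0. Rearranging,
  dy/dx = -(∂F/∂x)/(∂F/∂y) = -(√(xy)/(2x))/(√(xy)/(2y)) = -y/x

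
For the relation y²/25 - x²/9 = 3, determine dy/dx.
Differentiate the relation implicitly: treat y = y(x) and apply the chain rule, so every y-derivative picks up a y' = dy/dx factor.

With everything moved to the left-hand side, differentiate term by term:
  d/dx[-x^2/9] = -2x/9
  d/dx[y^2/25] = 2y·y'/25
  d/dx[-3] = 0

Separating the contributions that come from x directly and those that come through y:
  without y':      -2x/9
  multiplying y':  2y/25

so (-2x/9) + (2y/25)·y' = 0, and therefore
  dy/dx = -(-2x/9)/(2y/25) = 25x/(9y)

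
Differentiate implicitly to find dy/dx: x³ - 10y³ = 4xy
Apply d/dx to both sides, remembering that y depends on x. Each occurrence of y therefore brings in a y' = dy/dx via the chain rule.

With F(x, y) equal to the left-hand side minus the right, differentiate F term by term:
  d/dx[x^3] = 3x^2
  d/dx[-4xy] = -4x·y' - 4y
  d/dx[-10y^3] = -30y^2·y'
Adding these up, d/dx[F] = 0 becomes
  (3x^2 - 4y) + (-4x - 30y^2)·y' = 0,
so isolating y',
  dy/dx = -(3x^2 - 4y)/(-4x - 30y^2) = (3x^2 - 4y)/(2(2x + 15y^2))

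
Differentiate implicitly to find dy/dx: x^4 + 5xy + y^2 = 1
Differentiate both sides with respect to x, treating y as y(x). By the chain rule, any term containing y contributes a factor of y' = dy/dx when we differentiate it.

Move every term to one side and write the relation as F(x, y) = 0. Term by term,
  d/dx[x^4] = 4x^3
  d/dx[5xy] = 5x·y' + 5y
  d/dx[y^2] = 2y·y'
  d/dx[-1] = 0

The pieces without y' make up ∂F/∂x and the coefficient of y' is ∂F/∂y:
  ∂F/∂x = 4x^3 + 5y,
  ∂F/∂y = 5x + 2y.

Since d/dx[F] = ∂F/∂x + (∂F/∂y)·y' = 0, solve for y':
  (∂F/∂y)·y' = -∂F/∂x
  dy/dx = -(∂F/∂x)/(∂F/∂y) = -(4x^3 + 5y)/(5x + 2y) = (-4x^3 - 5y)/(5x + 2y)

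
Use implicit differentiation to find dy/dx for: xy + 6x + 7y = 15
Apply d/dx to both sides, remembering that y depends on x. Each occurrence of y therefore brings in a y' = dy/dx via the chain rule.

With F(x, y) equal to the left-hand side minus the right, differentiate F term by term:
  d/dx[xy] = x·y' + y
  d/dx[6x] = 6
  d/dx[7y] = 7·y'
  d/dx[-15] = 0
Adding these up, d/dx[F] = 0 becomes
  (y + 6) + (x + 7)·y' = 0,
so isolating y',
  dy/dx = -(y + 6)/(x + 7) = (-y - 6)/(x + 7)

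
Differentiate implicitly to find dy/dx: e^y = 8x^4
Differentiate the relation implicitly: treat y = y(x) and apply the chain rule, so every y-derivative picks up a y' = dy/dx factor.

With everything moved to the left-hand side, differentiate term by term:
  d/dx[-8x^4] = -32x^3
  d/dx[e^(y)] = y'·e^(y)

Separating the contributions that come from x directly and those that come through y:
  without y':      -32x^3
  multiplying y':  e^(y)

so (-32x^3) + (e^(y))·y' = 0, and therefore
  dy/dx = -(-32x^3)/(e^(y)) = 32x^3e^(-y)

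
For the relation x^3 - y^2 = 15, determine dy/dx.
Take d/dx of both sides. Since y is implicitly a function of x, the chain rule attaches a y' = dy/dx factor whenever we differentiate through y.

Set F(x, y) = (left side) − (right side), so the curve is F = 0. Differentiating each term of F:
  d/dx[x^3] = 3x^2
  d/dx[-y^2] = -2y·y'
  d/dx[-15] = 0

Collecting, the y'-free part is the partial derivative in x and the y' coefficient is the partial derivative in y:
  ∂F/∂x = 3x^2
  ∂F/∂y = -2y

so d/dx[F(x, y(x))] = ∂F/∂x + (∂F/∂y)·y' = 0. Rearranging,
  dy/dx = -(∂F/∂x)/(∂F/∂y) = -(3x^2)/(-2y) = 3x^2/(2y)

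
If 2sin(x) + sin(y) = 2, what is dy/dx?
Differentiate the relation implicitly: treat y = y(x) and apply the chain rule, so every y-derivative picks up a y' = dy/dx factor.

With everything moved to the left-hand side, differentiate term by term:
  d/dx[2sin(x)] = 2cos(x)
  d/dx[sin(y)] = y'·cos(y)
  d/dx[-2] = 0

Separating the contributions that come from x directly and those that come through y:
  without y':      2cos(x)
  multiplying y':  cos(y)

so (2cos(x)) + (cos(y))·y' = 0, and therefore
  dy/dx = -(2cos(x))/(cos(y)) = -2cos(x)/cos(y)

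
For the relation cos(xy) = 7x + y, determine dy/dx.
Differentiate both sides with respect to x, treating y as y(x). By the chain rule, any term containing y contributes a factor of y' = dy/dx when we differentiate it.

Move every term to one side and write the relation as F(x, y) = 0. Term by term,
  d/dx[-7x] = -7
  d/dx[-y] = -y'
  d/dx[cos(xy)] = -(x·y' + y)·sin(xy)

The pieces without y' make up ∂F/∂x and the coefficient of y' is ∂F/∂y:
  ∂F/∂x = -y·sin(xy) - 7,
  ∂F/∂y = -x·sin(xy) - 1.

Since d/dx[F] = ∂F/∂x + (∂F/∂y)·y' = 0, solve for y':
  (∂F/∂y)·y' = -∂F/∂x
  dy/dx = -(∂F/∂x)/(∂F/∂y) = -(-y·sin(xy) - 7)/(-x·sin(xy) - 1) = -(y·sin(xy) + 7)/(x·sin(xy) + 1)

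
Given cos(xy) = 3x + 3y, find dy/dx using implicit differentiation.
Differentiate both sides with respect to x, treating y as y(x). By the chain rule, any term containing y contributes a factor of y' = dy/dx when we differentiate it.

Move every term to one side and write the relation as F(x, y) = 0. Term by term,
  d/dx[-3x] = -3
  d/dx[-3y] = -3·y'
  d/dx[cos(xy)] = -(x·y' + y)·sin(xy)

The pieces without y' make up ∂F/∂x and the coefficient of y' is ∂F/∂y:
  ∂F/∂x = -y·sin(xy) - 3,
  ∂F/∂y = -x·sin(xy) - 3.

Since d/dx[F] = ∂F/∂x + (∂F/∂y)·y' = 0, solve for y':
  (∂F/∂y)·y' = -∂F/∂x
  dy/dx = -(∂F/∂x)/(∂F/∂y) = -(-y·sin(xy) - 3)/(-x·sin(xy) - 3) = -(y·sin(xy) + 3)/(x·sin(xy) + 3)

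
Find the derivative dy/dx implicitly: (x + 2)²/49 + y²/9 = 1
Differentiate the relation implicitly: treat y = y(x) and apply the chain rule, so every y-derivative picks up a y' = dy/dx factor.

With everything moved to the left-hand side, differentiate term by term:
  d/dx[y^2/9] = 2y·y'/9
  d/dx[(x + 2)^2/49] = 2x/49 + 4/49
  d/dx[-1] = 0

Separating the contributions that come from x directly and those that come through y:
  without y':      2x/49 + 4/49
  multiplying y':  2y/9

so (2x/49 + 4/49) + (2y/9)·y' = 0, and therefore
  dy/dx = -(2x/49 + 4/49)/(2y/9)
        = -(2(x + 2)/49)/(2y/9) = 9(-x - 2)/(49y)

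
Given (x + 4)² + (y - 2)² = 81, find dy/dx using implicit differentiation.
Take d/dx of both sides. Since y is implicitly a function of x, the chain rule attaches a y' = dy/dx factor whenever we differentiate through y.

Set F(x, y) = (left side) − (right side), so the curve is F = 0. Differentiating each term of F:
  d/dx[(x + 4)^2] = 2x + 8
  d/dx[(y - 2)^2] = 2·y'(y - 2)
  d/dx[-81] = 0

Collecting, the y'-free part is the partial derivative in x and the y' coefficient is the partial derivative in y:
  ∂F/∂x = 2x + 8
  ∂F/∂y = 2y - 4

so d/dx[F(x, y(x))] = ∂F/∂x + (∂F/∂y)·y' = 0. Rearranging,
  dy/dx = -(∂F/∂x)/(∂F/∂y) = -(2x + 8)/(2y - 4) = (-x - 4)/(y - 2)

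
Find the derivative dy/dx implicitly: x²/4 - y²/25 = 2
Take d/dx of both sides. Since y is implicitly a function of x, the chain rule attaches a y' = dy/dx factor whenever we differentiate through y.

Set F(x, y) = (left side) − (right side), so the curve is F = 0. Differentiating each term of F:
  d/dx[x^2/4] = x/2
  d/dx[-y^2/25] = -2y·y'/25
  d/dx[-2] = 0

Collecting, the y'-free part is the partial derivative in x and the y' coefficient is the partial derivative in y:
  ∂F/∂x = x/2
  ∂F/∂y = -2y/25

so d/dx[F(x, y(x))] = ∂F/∂x + (∂F/∂y)·y' = 0. Rearranging,
  dy/dx = -(∂F/∂x)/(∂F/∂y) = -(x/2)/(-2y/25) = 25x/(4y)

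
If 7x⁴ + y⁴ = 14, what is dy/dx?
Take d/dx of both sides. Since y is implicitly a function of x, the chain rule attaches a y' = dy/dx factor whenever we differentiate through y.

Set F(x, y) = (left side) − (right side), so the curve is F = 0. Differentiating each term of F:
  d/dx[7x^4] = 28x^3
  d/dx[y^4] = 4y^3·y'
  d/dx[-14] = 0

Collecting, the y'-free part is the partial derivative in x and the y' coefficient is the partial derivative in y:
  ∂F/∂x = 28x^3
  ∂F/∂y = 4y^3

so d/dx[F(x, y(x))] = ∂F/∂x + (∂F/∂y)·y' = 0. Rearranging,
  dy/dx = -(∂F/∂x)/(∂F/∂y) = -(28x^3)/(4y^3) = -7x^3/y^3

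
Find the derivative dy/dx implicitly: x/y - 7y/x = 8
Differentiate both sides with respect to x, treating y as y(x). By the chain rule, any term containing y contributes a factor of y' = dy/dx when we differentiate it.

Move every term to one side and write the relation as F(x, y) = 0. Term by term,
  d/dx[x/y] = -x·y'/y^2 + 1/y
  d/dx[-7y/x] = -7·y'/x + 7y/x^2
  d/dx[-8] = 0

The pieces without y' make up ∂F/∂x and the coefficient of y' is ∂F/∂y:
  ∂F/∂x = 1/y + 7y/x^2,
  ∂F/∂y = -x/y^2 - 7/x.

Since d/dx[F] = ∂F/∂x + (∂F/∂y)·y' = 0, solve for y':
  (∂F/∂y)·y' = -∂F/∂x
  dy/dx = -(∂F/∂x)/(∂F/∂y) = -(1/y + 7y/x^2)/(-x/y^2 - 7/x)
        = -((x^2 + 7y^2)/(x^2y))/(-(x^2 + 7y^2)/(xy^2)) = y/x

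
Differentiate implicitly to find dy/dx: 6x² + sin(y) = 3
Take d/dx of both sides. Since y is implicitly a function of x, the chain rule attaches a y' = dy/dx factor whenever we differentiate through y.

Set F(x, y) = (left side) − (right side), so the curve is F = 0. Differentiating each term of F:
  d/dx[6x^2] = 12x
  d/dx[sin(y)] = y'·cos(y)
  d/dx[-3] = 0

Collecting, the y'-free part is the partial derivative in x and the y' coefficient is the partial derivative in y:
  ∂F/∂x = 12x
  ∂F/∂y = cos(y)

so d/dx[F(x, y(x))] = ∂F/∂x + (∂F/∂y)·y' = 0. Rearranging,
  dy/dx = -(∂F/∂x)/(∂F/∂y) = -(12x)/(cos(y)) = -12x/cos(y)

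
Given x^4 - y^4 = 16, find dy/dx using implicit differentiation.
Take d/dx of both sides. Since y is implicitly a function of x, the chain rule attaches a y' = dy/dx factor whenever we differentiate through y.

Set F(x, y) = (left side) − (right side), so the curve is F = 0. Differentiating each term of F:
  d/dx[x^4] = 4x^3
  d/dx[-y^4] = -4y^3·y'
  d/dx[-16] = 0

Collecting, the y'-free part is the partial derivative in x and the y' coefficient is the partial derivative in y:
  ∂F/∂x = 4x^3
  ∂F/∂y = -4y^3

so d/dx[F(x, y(x))] = ∂F/∂x + (∂F/∂y)·y' = 0. Rearranging,
  dy/dx = -(∂F/∂x)/(∂F/∂y) = -(4x^3)/(-4y^3) = x^3/y^3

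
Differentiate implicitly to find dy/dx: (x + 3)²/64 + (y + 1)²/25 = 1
Apply d/dx to both sides, remembering that y depends on x. Each occurrence of y therefore brings in a y' = dy/dx via the chain rule.

With F(x, y) equal to the left-hand side minus the right, differentiate F term by term:
  d/dx[(x + 3)^2/64] = x/32 + 3/32
  d/dx[(y + 1)^2/25] = 2·y'(y + 1)/25
  d/dx[-1] = 0
Adding these up, d/dx[F] = 0 becomes
  (x/32 + 3/32) + (2y/25 + 2/25)·y' = 0,
so isolating y',
  dy/dx = -(x/32 + 3/32)/(2y/25 + 2/25)
        = -((x + 3)/32)/(2(y + 1)/25) = 25(-x - 3)/(64(y + 1))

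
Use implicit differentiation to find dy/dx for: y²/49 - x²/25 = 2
Differentiate the relation implicitly: treat y = y(x) and apply the chain rule, so every y-derivative picks up a y' = dy/dx factor.

With everything moved to the left-hand side, differentiate term by term:
  d/dx[-x^2/25] = -2x/25
  d/dx[y^2/49] = 2y·y'/49
  d/dx[-2] = 0

Separating the contributions that come from x directly and those that come through y:
  without y':      -2x/25
  multiplying y':  2y/49

so (-2x/25) + (2y/49)·y' = 0, and therefore
  dy/dx = -(-2x/25)/(2y/49) = 49x/(25y)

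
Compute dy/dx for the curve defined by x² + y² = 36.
Apply d/dx to both sides, remembering that y depends on x. Each occurrence of y therefore brings in a y' = dy/dx via the chain rule.

With F(x, y) equal to the left-hand side minus the right, differentiate F term by term:
  d/dx[x^2] = 2x
  d/dx[y^2] = 2y·y'
  d/dx[-36] = 0
Adding these up, d/dx[F] = 0 becomes
  (2x) + (2y)·y' = 0,
so isolating y',
  dy/dx = -(2x)/(2y) = -x/y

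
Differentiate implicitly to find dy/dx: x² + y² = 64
Take d/dx of both sides. Since y is implicitly a function of x, the chain rule attaches a y' = dy/dx factor whenever we differentiate through y.

Set F(x, y) = (left side) − (right side), so the curve is F = 0. Differentiating each term of F:
  d/dx[x^2] = 2x
  d/dx[y^2] = 2y·y'
  d/dx[-64] = 0

Collecting, the y'-free part is the partial derivative in x and the y' coefficient is the partial derivative in y:
  ∂F/∂x = 2x
  ∂F/∂y = 2y

so d/dx[F(x, y(x))] = ∂F/∂x + (∂F/∂y)·y' = 0. Rearranging,
  dy/dx = -(∂F/∂x)/(∂F/∂y) = -(2x)/(2y) = -x/y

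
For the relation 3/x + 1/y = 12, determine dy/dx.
Apply d/dx to both sides, remembering that y depends on x. Each occurrence of y therefore brings in a y' = dy/dx via the chain rule.

With F(x, y) equal to the left-hand side minus the right, differentiate F term by term:
  d/dx[1/y] = -y'/y^2
  d/dx[3/x] = -3/x^2
  d/dx[-12] = 0
Adding these up, d/dx[F] = 0 becomes
  (-3/x^2) + (-1/y^2)·y' = 0,
so isolating y',
  dy/dx = -(-3/x^2)/(-1/y^2) = -3y^2/x^2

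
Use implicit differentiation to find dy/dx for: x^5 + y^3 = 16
Apply d/dx to both sides, remembering that y depends on x. Each occurrence of y therefore brings in a y' = dy/dx via the chain rule.

With F(x, y) equal to the left-hand side minus the right, differentiate F term by term:
  d/dx[x^5] = 5x^4
  d/dx[y^3] = 3y^2·y'
  d/dx[-16] = 0
Adding these up, d/dx[F] = 0 becomes
  (5x^4) + (3y^2)·y' = 0,
so isolating y',
  dy/dx = -(5x^4)/(3y^2) = -5x^4/(3y^2)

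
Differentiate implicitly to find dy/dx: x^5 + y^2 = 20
Differentiate the relation implicitly: treat y = y(x) and apply the chain rule, so every y-derivative picks up a y' = dy/dx factor.

With everything moved to the left-hand side, differentiate term by term:
  d/dx[x^5] = 5x^4
  d/dx[y^2] = 2y·y'
  d/dx[-20] = 0

Separating the contributions that come from x directly and those that come through y:
  without y':      5x^4
  multiplying y':  2y

so (5x^4) + (2y)·y' = 0, and therefore
  dy/dx = -(5x^4)/(2y) = -5x^4/(2y)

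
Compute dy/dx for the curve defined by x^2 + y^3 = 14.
Differentiate the relation implicitly: treat y = y(x) and apply the chain rule, so every y-derivative picks up a y' = dy/dx factor.

With everything moved to the left-hand side, differentiate term by term:
  d/dx[x^2] = 2x
  d/dx[y^3] = 3y^2·y'
  d/dx[-14] = 0

Separating the contributions that come from x directly and those that come through y:
  without y':      2x
  multiplying y':  3y^2

so (2x) + (3y^2)·y' = 0, and therefore
  dy/dx = -(2x)/(3y^2) = -2x/(3y^2)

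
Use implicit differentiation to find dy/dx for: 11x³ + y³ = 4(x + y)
Differentiate the relation implicitly: treat y = y(x) and apply the chain rule, so every y-derivative picks up a y' = dy/dx factor.

With everything moved to the left-hand side, differentiate term by term:
  d/dx[11x^3] = 33x^2
  d/dx[-4x] = -4
  d/dx[y^3] = 3y^2·y'
  d/dx[-4y] = -4·y'

Separating the contributions that come from x directly and those that come through y:
  without y':      33x^2 - 4
  multiplying y':  3y^2 - 4

so (33x^2 - 4) + (3y^2 - 4)·y' = 0, and therefore
  dy/dx = -(33x^2 - 4)/(3y^2 - 4) = (4 - 33x^2)/(3y^2 - 4)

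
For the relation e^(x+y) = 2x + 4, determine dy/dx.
Apply d/dx to both sides, remembering that y depends on x. Each occurrence of y therefore brings in a y' = dy/dx via the chain rule.

With F(x, y) equal to the left-hand side minus the right, differentiate F term by term:
  d/dx[-2x] = -2
  d/dx[e^(x + y)] = (y' + 1)·e^(x + y)
  d/dx[-4] = 0
Adding these up, d/dx[F] = 0 becomes
  (e^(x + y) - 2) + (e^(x + y))·y' = 0,
so isolating y',
  dy/dx = -(e^(x + y) - 2)/(e^(x + y)) = 2e^(-x - y) - 1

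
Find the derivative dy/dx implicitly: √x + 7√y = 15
Differentiate the relation implicitly: treat y = y(x) and apply the chain rule, so every y-derivative picks up a y' = dy/dx factor.

With everything moved to the left-hand side, differentiate term by term:
  d/dx[√(x)] = 1/(2√(x))
  d/dx[7√(y)] = 7·y'/(2√(y))
  d/dx[-15] = 0

Separating the contributions that come from x directly and those that come through y:
  without y':      1/(2√(x))
  multiplying y':  7/(2√(y))

so (1/(2√(x))) + (7/(2√(y)))·y' = 0, and therefore
  dy/dx = -(1/(2√(x)))/(7/(2√(y))) = -√(y)/(7√(x))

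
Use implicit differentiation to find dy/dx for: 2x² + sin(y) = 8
Differentiate the relation implicitly: treat y = y(x) and apply the chain rule, so every y-derivative picks up a y' = dy/dx factor.

With everything moved to the left-hand side, differentiate term by term:
  d/dx[2x^2] = 4x
  d/dx[sin(y)] = y'·cos(y)
  d/dx[-8] = 0

Separating the contributions that come from x directly and those that come through y:
  without y':      4x
  multiplying y':  cos(y)

so (4x) + (cos(y))·y' = 0, and therefore
  dy/dx = -(4x)/(cos(y)) = -4x/cos(y)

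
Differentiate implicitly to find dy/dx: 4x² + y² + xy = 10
Differentiate the relation implicitly: treat y = y(x) and apply the chain rule, so every y-derivative picks up a y' = dy/dx factor.

With everything moved to the left-hand side, differentiate term by term:
  d/dx[4x^2] = 8x
  d/dx[xy] = x·y' + y
  d/dx[y^2] = 2y·y'
  d/dx[-10] = 0

Separating the contributions that come from x directly and those that come through y:
  without y':      8x + y
  multiplying y':  x + 2y

so (8x + y) + (x + 2y)·y' = 0, and therefore
  dy/dx = -(8x + y)/(x + 2y) = (-8x - y)/(x + 2y)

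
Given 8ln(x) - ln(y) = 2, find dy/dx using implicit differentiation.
Differentiate both sides with respect to x, treating y as y(x). By the chain rule, any term containing y contributes a factor of y' = dy/dx when we differentiate it.

Move every term to one side and write the relation as F(x, y) = 0. Term by term,
  d/dx[8ln(x)] = 8/x
  d/dx[-ln(y)] = -y'/y
  d/dx[-2] = 0

The pieces without y' make up ∂F/∂x and the coefficient of y' is ∂F/∂y:
  ∂F/∂x = 8/x,
  ∂F/∂y = -1/y.

Since d/dx[F] = ∂F/∂x + (∂F/∂y)·y' = 0, solve for y':
  (∂F/∂y)·y' = -∂F/∂x
  dy/dx = -(∂F/∂x)/(∂F/∂y) = -(8/x)/(-1/y) = 8y/x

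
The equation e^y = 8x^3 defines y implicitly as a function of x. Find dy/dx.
Take d/dx of both sides. Since y is implicitly a function of x, the chain rule attaches a y' = dy/dx factor whenever we differentiate through y.

Set F(x, y) = (left side) − (right side), so the curve is F = 0. Differentiating each term of F:
  d/dx[-8x^3] = -24x^2
  d/dx[e^(y)] = y'·e^(y)

Collecting, the y'-free part is the partial derivative in x and the y' coefficient is the partial derivative in y:
  ∂F/∂x = -24x^2
  ∂F/∂y = e^(y)

so d/dx[F(x, y(x))] = ∂F/∂x + (∂F/∂y)·y' = 0. Rearranging,
  dy/dx = -(∂F/∂x)/(∂F/∂y) = -(-24x^2)/(e^(y)) = 24x^2e^(-y)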